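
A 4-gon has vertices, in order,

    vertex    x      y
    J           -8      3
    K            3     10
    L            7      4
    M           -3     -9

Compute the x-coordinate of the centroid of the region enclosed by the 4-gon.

Apply the shoelace formula. First the cross-terms c_i = x_i·y_{i+1} − x_{i+1}·y_i:
  -89, -58, -51, -81  ⇒  2A = -279, A = -139.5.
Then Σ (x_i + x_{i+1})·c_i = 552, so x̄ = 552 / (6·(-139.5)) = -184/279.

-184/279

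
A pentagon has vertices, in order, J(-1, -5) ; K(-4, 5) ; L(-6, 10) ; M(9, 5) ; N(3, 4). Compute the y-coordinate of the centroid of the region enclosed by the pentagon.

350/87

Apply the shoelace formula. First the cross-terms c_i = x_i·y_{i+1} − x_{i+1}·y_i:
  -25, -10, -120, 21, -11  ⇒  2A = -145, A = -72.5.
Then Σ (y_i + y_{i+1})·c_i = -1750, so ȳ = -1750 / (6·(-72.5)) = 350/87.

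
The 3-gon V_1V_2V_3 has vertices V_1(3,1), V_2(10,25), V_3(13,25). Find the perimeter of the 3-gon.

|V_1V_2| = √((7)² + (24)²) = √625 = 25
|V_2V_3| = √((3)² + (0)²) = √9 = 3
|V_3V_1| = √((-10)² + (-24)²) = √676 = 26
Perimeter = 25 + 3 + 26 = 54.

54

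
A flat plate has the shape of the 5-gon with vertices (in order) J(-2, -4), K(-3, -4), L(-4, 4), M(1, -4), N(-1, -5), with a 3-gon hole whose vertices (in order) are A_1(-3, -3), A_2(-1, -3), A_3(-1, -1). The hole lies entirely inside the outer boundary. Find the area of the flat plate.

Outer boundary:
Apply Gauss's area formula: 2A = Σ (x_i·y_{i+1} − x_{i+1}·y_i), indices taken mod 5.
Cross-terms: -4, -28, 12, -9, -6  ⇒  Σ = -35
Area = |Σ|/2 = 17.5.
Hole:
Apply the shoelace (surveyor's) formula: 2A = Σ (x_i·y_{i+1} − x_{i+1}·y_i), indices taken mod 3.
Σ = (6) + (-2) + (0) = 4
Area = |Σ|/2 = 2.
Net area = 17.5 − 2 = 15.5.

15.5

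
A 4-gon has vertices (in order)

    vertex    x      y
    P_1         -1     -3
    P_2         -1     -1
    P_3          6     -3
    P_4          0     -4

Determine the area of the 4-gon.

Apply the shoelace (surveyor's) formula: 2A = Σ (x_i·y_{i+1} − x_{i+1}·y_i), indices taken mod 4.
Cross-terms: -2, 9, -24, -4  ⇒  Σ = -21
Area = |Σ|/2 = 10.5.

10.5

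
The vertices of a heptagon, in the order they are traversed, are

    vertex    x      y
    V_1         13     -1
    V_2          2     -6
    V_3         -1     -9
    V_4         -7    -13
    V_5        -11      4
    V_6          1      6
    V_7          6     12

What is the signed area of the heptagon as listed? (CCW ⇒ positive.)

Apply the shoelace (surveyor's) formula: 2A = Σ (x_i·y_{i+1} − x_{i+1}·y_i), indices taken mod 7.
Cross-terms: -76, -24, -50, -171, -70, -24, -162  ⇒  Σ = -577
Signed area = Σ/2 = -288.5 (negative ⇒ clockwise traversal).

-288.5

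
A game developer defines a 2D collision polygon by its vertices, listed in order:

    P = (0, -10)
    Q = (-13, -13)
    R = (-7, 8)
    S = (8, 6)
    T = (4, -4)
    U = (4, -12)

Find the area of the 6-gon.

Apply the shoelace (surveyor's) formula: 2A = Σ (x_i·y_{i+1} − x_{i+1}·y_i), indices taken mod 6.
Cross-terms: -130, -195, -106, -56, -32, -40  ⇒  Σ = -559
Area = |Σ|/2 = 279.5.

279.5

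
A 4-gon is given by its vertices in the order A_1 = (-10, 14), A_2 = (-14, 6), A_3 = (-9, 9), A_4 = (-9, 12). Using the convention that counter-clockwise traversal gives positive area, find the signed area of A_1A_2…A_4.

15.5

Apply the shoelace (surveyor's) formula: 2A = Σ (x_i·y_{i+1} − x_{i+1}·y_i), indices taken mod 4.
Σ = (136) + (-72) + (-27) + (-6) = 31
Signed area = Σ/2 = 15.5 (positive ⇒ counter-clockwise traversal).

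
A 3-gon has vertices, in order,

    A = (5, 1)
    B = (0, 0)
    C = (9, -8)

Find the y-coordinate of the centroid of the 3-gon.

-7/3

Apply the shoelace (surveyor's) formula. First the cross-terms c_i = x_i·y_{i+1} − x_{i+1}·y_i:
  0, 0, 49  ⇒  2A = 49, A = 24.5.
Then Σ (y_i + y_{i+1})·c_i = -343, so ȳ = -343 / (6·24.5) = -7/3.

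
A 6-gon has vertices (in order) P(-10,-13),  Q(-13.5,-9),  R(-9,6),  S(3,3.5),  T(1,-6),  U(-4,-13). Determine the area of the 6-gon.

Apply Gauss's area formula: 2A = Σ (x_i·y_{i+1} − x_{i+1}·y_i), indices taken mod 6.
Σ = (-85.5) + (-162) + (-49.5) + (-21.5) + (-37) + (-78) = -433.5
Area = |Σ|/2 = 216.75.

216.75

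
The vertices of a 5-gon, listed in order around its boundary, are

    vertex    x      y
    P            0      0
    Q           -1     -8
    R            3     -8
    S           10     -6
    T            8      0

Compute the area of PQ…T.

71

Σ = (0) + (32) + (62) + (48) + (0) = 142
Area = |Σ|/2 = 71.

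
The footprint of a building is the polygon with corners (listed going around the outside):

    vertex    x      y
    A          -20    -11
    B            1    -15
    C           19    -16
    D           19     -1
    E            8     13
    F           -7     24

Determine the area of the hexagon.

Apply the shoelace (surveyor's) formula: 2A = Σ (x_i·y_{i+1} − x_{i+1}·y_i), indices taken mod 6.
Σ = (311) + (269) + (285) + (255) + (283) + (557) = 1960
Area = |Σ|/2 = 980.

980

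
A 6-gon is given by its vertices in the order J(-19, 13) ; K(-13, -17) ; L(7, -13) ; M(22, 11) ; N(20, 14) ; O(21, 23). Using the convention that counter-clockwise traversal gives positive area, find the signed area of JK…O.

Σ = (492) + (288) + (363) + (88) + (166) + (710) = 2107
Signed area = Σ/2 = 1053.5 (positive ⇒ counter-clockwise traversal).

1053.5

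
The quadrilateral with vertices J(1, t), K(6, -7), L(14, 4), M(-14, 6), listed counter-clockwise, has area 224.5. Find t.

Write out the shoelace sum; only the two edges meeting at J involve t:
2·Area = [((-14)·t − 1·6) + (1·(-7) − 6·t)] + 262
       = -20·t + 249 = 449
⇒ t = -10.

-10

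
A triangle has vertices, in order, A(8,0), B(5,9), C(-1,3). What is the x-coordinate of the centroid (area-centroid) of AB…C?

Apply Gauss's area formula. First the cross-terms c_i = x_i·y_{i+1} − x_{i+1}·y_i:
  72, 24, -24  ⇒  2A = 72, A = 36.
Then Σ (x_i + x_{i+1})·c_i = 864, so x̄ = 864 / (6·36) = 4.

4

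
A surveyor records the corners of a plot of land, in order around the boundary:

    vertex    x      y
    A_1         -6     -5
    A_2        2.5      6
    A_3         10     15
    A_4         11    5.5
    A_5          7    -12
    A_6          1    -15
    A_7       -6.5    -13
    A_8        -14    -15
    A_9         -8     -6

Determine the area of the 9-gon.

323.25

Apply the surveyor's formula: 2A = Σ (x_i·y_{i+1} − x_{i+1}·y_i), indices taken mod 9.
Σ = (-23.5) + (-22.5) + (-110) + (-170.5) + (-93) + (-110.5) + (-84.5) + (-36) + (4) = -646.5
Area = |Σ|/2 = 323.25.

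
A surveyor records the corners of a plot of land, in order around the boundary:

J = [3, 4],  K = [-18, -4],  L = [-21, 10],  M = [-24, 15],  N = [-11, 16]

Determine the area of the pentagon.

Σ = (60) + (-264) + (-75) + (-219) + (-92) = -590
Area = |Σ|/2 = 295.

295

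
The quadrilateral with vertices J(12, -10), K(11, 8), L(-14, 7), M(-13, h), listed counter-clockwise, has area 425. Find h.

-9

The doubled signed area Σ (x_i y_{i+1} − x_{i+1} y_i) is linear in h.
With h=0 it equals 616; the coefficient of h is -26 (from the two edges through M).
So -26·h + 616 = 2·425 = 850 ⇒ h = -9.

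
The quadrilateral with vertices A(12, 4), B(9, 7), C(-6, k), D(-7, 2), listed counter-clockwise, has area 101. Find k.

11

The doubled signed area Σ (x_i y_{i+1} − x_{i+1} y_i) is linear in k.
With k=0 it equals 26; the coefficient of k is 16 (from the two edges through C).
So 16·k + 26 = 2·101 = 202 ⇒ k = 11.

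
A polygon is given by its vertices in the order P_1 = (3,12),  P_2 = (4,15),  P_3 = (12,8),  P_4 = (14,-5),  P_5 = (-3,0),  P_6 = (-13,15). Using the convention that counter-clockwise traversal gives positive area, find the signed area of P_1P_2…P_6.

Apply the shoelace formula: 2A = Σ (x_i·y_{i+1} − x_{i+1}·y_i), indices taken mod 6.
Σ = (-3) + (-148) + (-172) + (-15) + (-45) + (-201) = -584
Signed area = Σ/2 = -292 (negative ⇒ clockwise traversal).

-292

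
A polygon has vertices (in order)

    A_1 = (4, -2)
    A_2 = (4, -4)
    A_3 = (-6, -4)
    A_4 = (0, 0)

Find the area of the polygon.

Apply Gauss's area formula: 2A = Σ (x_i·y_{i+1} − x_{i+1}·y_i), indices taken mod 4.
Σ = (-8) + (-40) + (0) + (0) = -48
Area = |Σ|/2 = 24.

24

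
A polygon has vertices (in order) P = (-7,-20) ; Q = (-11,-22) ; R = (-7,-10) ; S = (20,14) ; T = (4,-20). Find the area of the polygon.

342

Σ = (-66) + (-44) + (102) + (-456) + (-220) = -684
Area = |Σ|/2 = 342.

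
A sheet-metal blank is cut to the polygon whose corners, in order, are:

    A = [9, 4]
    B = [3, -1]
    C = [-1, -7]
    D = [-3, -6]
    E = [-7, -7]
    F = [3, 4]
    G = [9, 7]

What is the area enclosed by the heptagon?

64

Apply Gauss's area formula: 2A = Σ (x_i·y_{i+1} − x_{i+1}·y_i), indices taken mod 7.
A→B: (9)(-1) − (3)(4) = -21
B→C: (3)(-7) − (-1)(-1) = -22
C→D: (-1)(-6) − (-3)(-7) = -15
D→E: (-3)(-7) − (-7)(-6) = -21
E→F: (-7)(4) − (3)(-7) = -7
F→G: (3)(7) − (9)(4) = -15
G→A: (9)(4) − (9)(7) = -27
Σ = -128
Area = |Σ|/2 = 64.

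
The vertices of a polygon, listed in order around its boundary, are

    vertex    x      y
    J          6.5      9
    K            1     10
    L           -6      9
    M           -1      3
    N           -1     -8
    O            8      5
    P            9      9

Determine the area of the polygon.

117.75

Σ = (56) + (69) + (-9) + (11) + (59) + (27) + (22.5) = 235.5
Area = |Σ|/2 = 117.75.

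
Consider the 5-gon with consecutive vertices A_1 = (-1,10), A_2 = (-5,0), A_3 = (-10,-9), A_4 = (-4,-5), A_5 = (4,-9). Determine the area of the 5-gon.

A_1→A_2: (-1)(0) − (-5)(10) = 50
A_2→A_3: (-5)(-9) − (-10)(0) = 45
A_3→A_4: (-10)(-5) − (-4)(-9) = 14
A_4→A_5: (-4)(-9) − (4)(-5) = 56
A_5→A_1: (4)(10) − (-1)(-9) = 31
Σ = 196
Area = |Σ|/2 = 98.

98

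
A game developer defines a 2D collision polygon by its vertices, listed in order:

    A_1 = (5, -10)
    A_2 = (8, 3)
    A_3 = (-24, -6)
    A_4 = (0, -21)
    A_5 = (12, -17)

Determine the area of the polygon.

Apply the shoelace formula: 2A = Σ (x_i·y_{i+1} − x_{i+1}·y_i), indices taken mod 5.
Cross-terms: 95, 24, 504, 252, -35  ⇒  Σ = 840
Area = |Σ|/2 = 420.

420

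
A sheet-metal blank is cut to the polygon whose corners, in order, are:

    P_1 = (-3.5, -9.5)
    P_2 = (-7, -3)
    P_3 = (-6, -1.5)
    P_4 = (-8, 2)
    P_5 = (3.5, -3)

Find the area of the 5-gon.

P_1→P_2: (-3.5)(-3) − (-7)(-9.5) = -56
P_2→P_3: (-7)(-1.5) − (-6)(-3) = -7.5
P_3→P_4: (-6)(2) − (-8)(-1.5) = -24
P_4→P_5: (-8)(-3) − (3.5)(2) = 17
P_5→P_1: (3.5)(-9.5) − (-3.5)(-3) = -43.75
Σ = -114.25
Area = |Σ|/2 = 57.125.

57.125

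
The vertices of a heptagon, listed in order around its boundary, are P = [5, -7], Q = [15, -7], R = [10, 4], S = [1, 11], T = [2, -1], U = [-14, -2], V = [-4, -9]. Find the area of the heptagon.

Apply the surveyor's formula: 2A = Σ (x_i·y_{i+1} − x_{i+1}·y_i), indices taken mod 7.
Σ = (70) + (130) + (106) + (-23) + (-18) + (118) + (73) = 456
Area = |Σ|/2 = 228.

228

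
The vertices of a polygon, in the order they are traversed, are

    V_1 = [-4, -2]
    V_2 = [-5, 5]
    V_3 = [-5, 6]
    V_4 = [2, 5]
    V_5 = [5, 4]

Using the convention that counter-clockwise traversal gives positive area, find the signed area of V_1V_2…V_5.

-41.5

Σ = (-30) + (-5) + (-37) + (-17) + (6) = -83
Signed area = Σ/2 = -41.5 (negative ⇒ clockwise traversal).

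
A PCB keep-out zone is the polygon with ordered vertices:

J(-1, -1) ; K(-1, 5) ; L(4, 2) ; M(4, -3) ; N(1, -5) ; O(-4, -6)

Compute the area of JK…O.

Σ = (-6) + (-22) + (-20) + (-17) + (-26) + (-2) = -93
Area = |Σ|/2 = 46.5.

46.5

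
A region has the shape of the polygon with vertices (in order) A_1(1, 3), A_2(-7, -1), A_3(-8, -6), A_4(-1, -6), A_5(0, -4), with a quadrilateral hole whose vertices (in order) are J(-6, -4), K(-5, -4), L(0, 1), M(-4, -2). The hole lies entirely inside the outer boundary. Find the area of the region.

Outer boundary:
Apply the surveyor's formula: 2A = Σ (x_i·y_{i+1} − x_{i+1}·y_i), indices taken mod 5.
Σ = (20) + (34) + (42) + (4) + (4) = 104
Area = |Σ|/2 = 52.
Hole:
Cross-terms: 4, -5, 4, 4  ⇒  Σ = 7
Area = |Σ|/2 = 3.5.
Net area = 52 − 3.5 = 48.5.

48.5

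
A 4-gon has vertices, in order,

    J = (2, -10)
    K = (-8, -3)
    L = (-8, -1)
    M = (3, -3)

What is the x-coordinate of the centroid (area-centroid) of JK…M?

Apply the surveyor's formula. First the cross-terms c_i = x_i·y_{i+1} − x_{i+1}·y_i:
  -86, -16, 27, -24  ⇒  2A = -99, A = -49.5.
Then Σ (x_i + x_{i+1})·c_i = 517, so x̄ = 517 / (6·(-49.5)) = -47/27.

-47/27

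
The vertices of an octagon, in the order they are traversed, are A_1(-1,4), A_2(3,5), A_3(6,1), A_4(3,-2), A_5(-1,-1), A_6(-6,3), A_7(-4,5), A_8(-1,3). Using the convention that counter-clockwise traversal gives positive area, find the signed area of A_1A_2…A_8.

-49.5

Apply the shoelace formula: 2A = Σ (x_i·y_{i+1} − x_{i+1}·y_i), indices taken mod 8.
A_1→A_2: (-1)(5) − (3)(4) = -17
A_2→A_3: (3)(1) − (6)(5) = -27
A_3→A_4: (6)(-2) − (3)(1) = -15
A_4→A_5: (3)(-1) − (-1)(-2) = -5
A_5→A_6: (-1)(3) − (-6)(-1) = -9
A_6→A_7: (-6)(5) − (-4)(3) = -18
A_7→A_8: (-4)(3) − (-1)(5) = -7
A_8→A_1: (-1)(4) − (-1)(3) = -1
Σ = -99
Signed area = Σ/2 = -49.5 (negative ⇒ clockwise traversal).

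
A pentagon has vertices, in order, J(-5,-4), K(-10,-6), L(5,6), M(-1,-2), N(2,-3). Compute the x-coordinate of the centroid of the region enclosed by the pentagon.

-2

Apply the surveyor's formula. First the cross-terms c_i = x_i·y_{i+1} − x_{i+1}·y_i:
  -10, -30, -4, 7, -23  ⇒  2A = -60, A = -30.
Then Σ (x_i + x_{i+1})·c_i = 360, so x̄ = 360 / (6·(-30)) = -2.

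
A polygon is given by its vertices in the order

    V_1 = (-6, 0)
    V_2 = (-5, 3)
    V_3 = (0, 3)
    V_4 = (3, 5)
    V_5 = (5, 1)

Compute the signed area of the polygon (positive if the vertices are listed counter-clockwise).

Σ = (-18) + (-15) + (-9) + (-22) + (6) = -58
Signed area = Σ/2 = -29 (negative ⇒ clockwise traversal).

-29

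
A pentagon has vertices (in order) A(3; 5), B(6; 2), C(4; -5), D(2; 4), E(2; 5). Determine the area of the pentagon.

A→B: (3)(2) − (6)(5) = -24
B→C: (6)(-5) − (4)(2) = -38
C→D: (4)(4) − (2)(-5) = 26
D→E: (2)(5) − (2)(4) = 2
E→A: (2)(5) − (3)(5) = -5
Σ = -39
Area = |Σ|/2 = 19.5.

19.5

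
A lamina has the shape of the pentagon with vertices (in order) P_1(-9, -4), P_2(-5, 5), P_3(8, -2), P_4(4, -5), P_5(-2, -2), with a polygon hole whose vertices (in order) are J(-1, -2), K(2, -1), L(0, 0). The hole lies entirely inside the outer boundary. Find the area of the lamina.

Outer boundary:
Apply the shoelace (surveyor's) formula: 2A = Σ (x_i·y_{i+1} − x_{i+1}·y_i), indices taken mod 5.
Cross-terms: -65, -30, -32, -18, -10  ⇒  Σ = -155
Area = |Σ|/2 = 77.5.
Hole:
Σ = (5) + (0) + (0) = 5
Area = |Σ|/2 = 2.5.
Net area = 77.5 − 2.5 = 75.

75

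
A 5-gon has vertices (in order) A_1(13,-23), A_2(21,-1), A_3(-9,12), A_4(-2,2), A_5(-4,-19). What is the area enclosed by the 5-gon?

A_1→A_2: (13)(-1) − (21)(-23) = 470
A_2→A_3: (21)(12) − (-9)(-1) = 243
A_3→A_4: (-9)(2) − (-2)(12) = 6
A_4→A_5: (-2)(-19) − (-4)(2) = 46
A_5→A_1: (-4)(-23) − (13)(-19) = 339
Σ = 1104
Area = |Σ|/2 = 552.

552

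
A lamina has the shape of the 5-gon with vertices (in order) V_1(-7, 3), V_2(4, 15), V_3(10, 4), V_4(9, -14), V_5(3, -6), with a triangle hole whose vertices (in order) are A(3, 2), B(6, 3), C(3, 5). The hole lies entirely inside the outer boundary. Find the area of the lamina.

231.5

Outer boundary:
V_1→V_2: (-7)(15) − (4)(3) = -117
V_2→V_3: (4)(4) − (10)(15) = -134
V_3→V_4: (10)(-14) − (9)(4) = -176
V_4→V_5: (9)(-6) − (3)(-14) = -12
V_5→V_1: (3)(3) − (-7)(-6) = -33
Σ = -472
Area = |Σ|/2 = 236.
Hole:
A→B: (3)(3) − (6)(2) = -3
B→C: (6)(5) − (3)(3) = 21
C→A: (3)(2) − (3)(5) = -9
Σ = 9
Area = |Σ|/2 = 4.5.
Net area = 236 − 4.5 = 231.5.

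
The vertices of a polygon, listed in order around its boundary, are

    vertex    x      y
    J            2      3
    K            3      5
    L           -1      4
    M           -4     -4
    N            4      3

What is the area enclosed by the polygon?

24

Apply the shoelace (surveyor's) formula: 2A = Σ (x_i·y_{i+1} − x_{i+1}·y_i), indices taken mod 5.
Σ = (1) + (17) + (20) + (4) + (6) = 48
Area = |Σ|/2 = 24.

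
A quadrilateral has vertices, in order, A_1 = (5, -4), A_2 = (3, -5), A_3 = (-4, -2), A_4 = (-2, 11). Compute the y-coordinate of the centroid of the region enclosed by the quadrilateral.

77/67

Apply the surveyor's formula. First the cross-terms c_i = x_i·y_{i+1} − x_{i+1}·y_i:
  -13, -26, -48, -47  ⇒  2A = -134, A = -67.
Then Σ (y_i + y_{i+1})·c_i = -462, so ȳ = -462 / (6·(-67)) = 77/67.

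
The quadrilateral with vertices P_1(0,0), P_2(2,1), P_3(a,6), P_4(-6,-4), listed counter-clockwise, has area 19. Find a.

Write out the shoelace sum; only the two edges meeting at P_3 involve a:
2·Area = [(2·6 − a·1) + (a·(-4) − (-6)·6)] + 0
       = -5·a + 48 = 38
⇒ a = 2.

2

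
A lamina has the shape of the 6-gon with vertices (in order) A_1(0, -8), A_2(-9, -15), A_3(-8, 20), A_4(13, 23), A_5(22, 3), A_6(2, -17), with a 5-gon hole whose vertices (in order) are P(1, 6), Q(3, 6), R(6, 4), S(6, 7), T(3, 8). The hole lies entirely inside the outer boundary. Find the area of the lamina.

Outer boundary:
Σ = (-72) + (-300) + (-444) + (-467) + (-380) + (-16) = -1679
Area = |Σ|/2 = 839.5.
Hole:
Apply Gauss's area formula: 2A = Σ (x_i·y_{i+1} − x_{i+1}·y_i), indices taken mod 5.
Cross-terms: -12, -24, 18, 27, 10  ⇒  Σ = 19
Area = |Σ|/2 = 9.5.
Net area = 839.5 − 9.5 = 830.

830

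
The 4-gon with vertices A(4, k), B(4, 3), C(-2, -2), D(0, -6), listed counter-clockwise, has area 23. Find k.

The doubled signed area Σ (x_i y_{i+1} − x_{i+1} y_i) is linear in k.
With k=0 it equals 46; the coefficient of k is -4 (from the two edges through A).
So -4·k + 46 = 2·23 = 46 ⇒ k = 0.

0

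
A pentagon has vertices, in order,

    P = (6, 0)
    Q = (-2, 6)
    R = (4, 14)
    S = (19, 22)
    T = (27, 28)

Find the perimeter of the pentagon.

|PQ| = √((-8)² + (6)²) = √100 = 10
|QR| = √((6)² + (8)²) = √100 = 10
|RS| = √((15)² + (8)²) = √289 = 17
|ST| = √((8)² + (6)²) = √100 = 10
|TP| = √((-21)² + (-28)²) = √1225 = 35
Perimeter = 10 + 10 + 17 + 10 + 35 = 82.

82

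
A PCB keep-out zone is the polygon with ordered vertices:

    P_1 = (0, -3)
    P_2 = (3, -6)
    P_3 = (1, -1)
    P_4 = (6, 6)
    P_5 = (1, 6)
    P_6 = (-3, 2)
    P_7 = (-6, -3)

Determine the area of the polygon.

Σ = (9) + (3) + (12) + (30) + (20) + (21) + (18) = 113
Area = |Σ|/2 = 56.5.

56.5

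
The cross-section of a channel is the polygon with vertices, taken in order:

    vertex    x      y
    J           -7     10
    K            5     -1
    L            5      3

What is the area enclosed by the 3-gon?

24

Apply the surveyor's formula: 2A = Σ (x_i·y_{i+1} − x_{i+1}·y_i), indices taken mod 3.
Σ = (-43) + (20) + (71) = 48
Area = |Σ|/2 = 24.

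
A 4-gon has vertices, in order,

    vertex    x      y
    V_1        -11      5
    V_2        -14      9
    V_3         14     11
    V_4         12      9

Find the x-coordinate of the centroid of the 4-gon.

-14/9

Apply Gauss's area formula. First the cross-terms c_i = x_i·y_{i+1} − x_{i+1}·y_i:
  -29, -280, -6, 159  ⇒  2A = -156, A = -78.
Then Σ (x_i + x_{i+1})·c_i = 728, so x̄ = 728 / (6·(-78)) = -14/9.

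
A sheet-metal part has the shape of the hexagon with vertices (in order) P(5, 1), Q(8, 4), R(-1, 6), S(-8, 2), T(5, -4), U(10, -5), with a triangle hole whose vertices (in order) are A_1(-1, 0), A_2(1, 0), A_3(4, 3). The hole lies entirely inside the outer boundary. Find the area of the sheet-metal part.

88

Outer boundary:
P→Q: (5)(4) − (8)(1) = 12
Q→R: (8)(6) − (-1)(4) = 52
R→S: (-1)(2) − (-8)(6) = 46
S→T: (-8)(-4) − (5)(2) = 22
T→U: (5)(-5) − (10)(-4) = 15
U→P: (10)(1) − (5)(-5) = 35
Σ = 182
Area = |Σ|/2 = 91.
Hole:
Apply the shoelace (surveyor's) formula: 2A = Σ (x_i·y_{i+1} − x_{i+1}·y_i), indices taken mod 3.
A_1→A_2: (-1)(0) − (1)(0) = 0
A_2→A_3: (1)(3) − (4)(0) = 3
A_3→A_1: (4)(0) − (-1)(3) = 3
Σ = 6
Area = |Σ|/2 = 3.
Net area = 91 − 3 = 88.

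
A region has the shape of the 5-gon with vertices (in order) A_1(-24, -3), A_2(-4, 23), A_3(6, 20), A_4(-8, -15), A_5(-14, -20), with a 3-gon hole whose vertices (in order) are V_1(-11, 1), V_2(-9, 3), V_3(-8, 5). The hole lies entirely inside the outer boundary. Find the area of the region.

599

Outer boundary:
Σ = (-564) + (-218) + (70) + (-50) + (-438) = -1200
Area = |Σ|/2 = 600.
Hole:
V_1→V_2: (-11)(3) − (-9)(1) = -24
V_2→V_3: (-9)(5) − (-8)(3) = -21
V_3→V_1: (-8)(1) − (-11)(5) = 47
Σ = 2
Area = |Σ|/2 = 1.
Net area = 600 − 1 = 599.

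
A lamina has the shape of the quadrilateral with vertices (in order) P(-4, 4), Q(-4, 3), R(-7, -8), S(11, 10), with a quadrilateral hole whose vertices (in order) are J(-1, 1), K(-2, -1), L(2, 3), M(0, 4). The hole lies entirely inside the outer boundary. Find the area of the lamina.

74

Outer boundary:
Apply the shoelace formula: 2A = Σ (x_i·y_{i+1} − x_{i+1}·y_i), indices taken mod 4.
Σ = (4) + (53) + (18) + (84) = 159
Area = |Σ|/2 = 79.5.
Hole:
Σ = (3) + (-4) + (8) + (4) = 11
Area = |Σ|/2 = 5.5.
Net area = 79.5 − 5.5 = 74.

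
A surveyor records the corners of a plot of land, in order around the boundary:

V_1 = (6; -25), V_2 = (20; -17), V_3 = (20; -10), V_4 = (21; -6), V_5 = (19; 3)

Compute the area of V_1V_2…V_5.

V_1→V_2: (6)(-17) − (20)(-25) = 398
V_2→V_3: (20)(-10) − (20)(-17) = 140
V_3→V_4: (20)(-6) − (21)(-10) = 90
V_4→V_5: (21)(3) − (19)(-6) = 177
V_5→V_1: (19)(-25) − (6)(3) = -493
Σ = 312
Area = |Σ|/2 = 156.

156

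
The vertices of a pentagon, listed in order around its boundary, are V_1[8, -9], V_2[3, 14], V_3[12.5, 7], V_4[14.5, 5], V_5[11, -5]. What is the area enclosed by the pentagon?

120.25

Apply the shoelace (surveyor's) formula: 2A = Σ (x_i·y_{i+1} − x_{i+1}·y_i), indices taken mod 5.
Σ = (139) + (-154) + (-39) + (-127.5) + (-59) = -240.5
Area = |Σ|/2 = 120.25.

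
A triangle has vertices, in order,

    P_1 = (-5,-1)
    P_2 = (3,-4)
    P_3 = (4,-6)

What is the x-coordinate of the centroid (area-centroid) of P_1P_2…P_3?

2/3

Apply the shoelace formula. First the cross-terms c_i = x_i·y_{i+1} − x_{i+1}·y_i:
  23, -2, -34  ⇒  2A = -13, A = -6.5.
Then Σ (x_i + x_{i+1})·c_i = -26, so x̄ = -26 / (6·(-6.5)) = 2/3.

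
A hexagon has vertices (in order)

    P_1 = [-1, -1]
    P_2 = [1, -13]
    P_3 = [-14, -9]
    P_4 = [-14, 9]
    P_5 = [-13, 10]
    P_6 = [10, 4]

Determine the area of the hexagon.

305

Apply Gauss's area formula: 2A = Σ (x_i·y_{i+1} − x_{i+1}·y_i), indices taken mod 6.
Cross-terms: 14, -191, -252, -23, -152, -6  ⇒  Σ = -610
Area = |Σ|/2 = 305.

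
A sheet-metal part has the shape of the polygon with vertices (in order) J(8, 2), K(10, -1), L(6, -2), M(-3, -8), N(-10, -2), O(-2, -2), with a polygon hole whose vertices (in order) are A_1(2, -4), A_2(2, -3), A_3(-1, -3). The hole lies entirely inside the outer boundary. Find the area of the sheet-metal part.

Outer boundary:
Σ = (-28) + (-14) + (-54) + (-74) + (16) + (12) = -142
Area = |Σ|/2 = 71.
Hole:
A_1→A_2: (2)(-3) − (2)(-4) = 2
A_2→A_3: (2)(-3) − (-1)(-3) = -9
A_3→A_1: (-1)(-4) − (2)(-3) = 10
Σ = 3
Area = |Σ|/2 = 1.5.
Net area = 71 − 1.5 = 69.5.

69.5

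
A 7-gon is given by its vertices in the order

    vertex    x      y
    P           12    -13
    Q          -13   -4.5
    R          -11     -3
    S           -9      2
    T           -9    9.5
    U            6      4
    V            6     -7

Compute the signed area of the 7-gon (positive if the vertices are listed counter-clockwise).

-251.5

Σ = (-223) + (-10.5) + (-49) + (-67.5) + (-93) + (-66) + (6) = -503
Signed area = Σ/2 = -251.5 (negative ⇒ clockwise traversal).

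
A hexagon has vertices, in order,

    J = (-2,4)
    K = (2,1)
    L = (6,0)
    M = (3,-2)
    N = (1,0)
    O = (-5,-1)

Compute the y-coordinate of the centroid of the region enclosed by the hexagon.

Apply the surveyor's formula. First the cross-terms c_i = x_i·y_{i+1} − x_{i+1}·y_i:
  -10, -6, -12, 2, -1, -22  ⇒  2A = -49, A = -24.5.
Then Σ (y_i + y_{i+1})·c_i = -101, so ȳ = -101 / (6·(-24.5)) = 101/147.

101/147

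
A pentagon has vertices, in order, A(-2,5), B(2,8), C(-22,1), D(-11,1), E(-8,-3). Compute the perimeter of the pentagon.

|AB| = √((4)² + (3)²) = √25 = 5
|BC| = √((-24)² + (-7)²) = √625 = 25
|CD| = √((11)² + (0)²) = √121 = 11
|DE| = √((3)² + (-4)²) = √25 = 5
|EA| = √((6)² + (8)²) = √100 = 10
Perimeter = 5 + 25 + 11 + 5 + 10 = 56.

56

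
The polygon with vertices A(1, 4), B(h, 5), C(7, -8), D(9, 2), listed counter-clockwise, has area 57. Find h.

Write out the shoelace sum; only the two edges meeting at B involve h:
2·Area = [(1·5 − h·4) + (h·(-8) − 7·5)] + 120
       = -12·h + 90 = 114
⇒ h = -2.

-2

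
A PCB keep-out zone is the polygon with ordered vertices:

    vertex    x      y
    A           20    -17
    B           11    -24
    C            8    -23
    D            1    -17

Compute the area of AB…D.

A→B: (20)(-24) − (11)(-17) = -293
B→C: (11)(-23) − (8)(-24) = -61
C→D: (8)(-17) − (1)(-23) = -113
D→A: (1)(-17) − (20)(-17) = 323
Σ = -144
Area = |Σ|/2 = 72.

72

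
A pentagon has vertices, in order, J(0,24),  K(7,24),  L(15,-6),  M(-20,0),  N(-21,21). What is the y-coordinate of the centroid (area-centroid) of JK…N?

Apply the shoelace formula. First the cross-terms c_i = x_i·y_{i+1} − x_{i+1}·y_i:
  -168, -402, -120, -420, -504  ⇒  2A = -1614, A = -807.
Then Σ (y_i + y_{i+1})·c_i = -46080, so ȳ = -46080 / (6·(-807)) = 2560/269.

2560/269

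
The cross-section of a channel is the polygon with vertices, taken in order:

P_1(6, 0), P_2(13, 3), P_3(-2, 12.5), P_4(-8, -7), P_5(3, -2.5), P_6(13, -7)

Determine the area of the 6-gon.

Apply the shoelace (surveyor's) formula: 2A = Σ (x_i·y_{i+1} − x_{i+1}·y_i), indices taken mod 6.
P_1→P_2: (6)(3) − (13)(0) = 18
P_2→P_3: (13)(12.5) − (-2)(3) = 168.5
P_3→P_4: (-2)(-7) − (-8)(12.5) = 114
P_4→P_5: (-8)(-2.5) − (3)(-7) = 41
P_5→P_6: (3)(-7) − (13)(-2.5) = 11.5
P_6→P_1: (13)(0) − (6)(-7) = 42
Σ = 395
Area = |Σ|/2 = 197.5.

197.5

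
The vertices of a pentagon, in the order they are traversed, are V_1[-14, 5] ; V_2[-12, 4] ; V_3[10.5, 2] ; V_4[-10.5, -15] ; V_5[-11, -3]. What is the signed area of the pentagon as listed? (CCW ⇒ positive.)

-214.5

Apply the shoelace formula: 2A = Σ (x_i·y_{i+1} − x_{i+1}·y_i), indices taken mod 5.
Σ = (4) + (-66) + (-136.5) + (-133.5) + (-97) = -429
Signed area = Σ/2 = -214.5 (negative ⇒ clockwise traversal).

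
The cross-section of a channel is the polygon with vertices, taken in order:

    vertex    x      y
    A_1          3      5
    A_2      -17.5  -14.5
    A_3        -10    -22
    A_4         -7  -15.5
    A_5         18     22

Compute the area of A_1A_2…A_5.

Apply Gauss's area formula: 2A = Σ (x_i·y_{i+1} − x_{i+1}·y_i), indices taken mod 5.
A_1→A_2: (3)(-14.5) − (-17.5)(5) = 44
A_2→A_3: (-17.5)(-22) − (-10)(-14.5) = 240
A_3→A_4: (-10)(-15.5) − (-7)(-22) = 1
A_4→A_5: (-7)(22) − (18)(-15.5) = 125
A_5→A_1: (18)(5) − (3)(22) = 24
Σ = 434
Area = |Σ|/2 = 217.

217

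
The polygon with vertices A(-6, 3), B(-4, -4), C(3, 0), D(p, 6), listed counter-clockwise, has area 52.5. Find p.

The doubled signed area Σ (x_i y_{i+1} − x_{i+1} y_i) is linear in p.
With p=0 it equals 102; the coefficient of p is 3 (from the two edges through D).
So 3·p + 102 = 2·52.5 = 105 ⇒ p = 1.

1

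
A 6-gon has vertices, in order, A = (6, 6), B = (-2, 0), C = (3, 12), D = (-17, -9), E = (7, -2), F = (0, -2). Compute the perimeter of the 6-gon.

94

|AB| = √((-8)² + (-6)²) = √100 = 10
|BC| = √((5)² + (12)²) = √169 = 13
|CD| = √((-20)² + (-21)²) = √841 = 29
|DE| = √((24)² + (7)²) = √625 = 25
|EF| = √((-7)² + (0)²) = √49 = 7
|FA| = √((6)² + (8)²) = √100 = 10
Perimeter = 10 + 13 + 29 + 25 + 7 + 10 = 94.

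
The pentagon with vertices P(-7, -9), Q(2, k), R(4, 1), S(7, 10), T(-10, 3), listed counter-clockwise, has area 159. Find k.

Write out the shoelace sum; only the two edges meeting at Q involve k:
2·Area = [((-7)·k − 2·(-9)) + (2·1 − 4·k)] + 265
       = -11·k + 285 = 318
⇒ k = -3.

-3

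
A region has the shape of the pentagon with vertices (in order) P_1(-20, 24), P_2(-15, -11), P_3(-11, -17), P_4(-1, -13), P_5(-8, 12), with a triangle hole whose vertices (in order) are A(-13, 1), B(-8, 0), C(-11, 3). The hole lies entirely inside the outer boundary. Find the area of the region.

380

Outer boundary:
Apply the shoelace formula: 2A = Σ (x_i·y_{i+1} − x_{i+1}·y_i), indices taken mod 5.
P_1→P_2: (-20)(-11) − (-15)(24) = 580
P_2→P_3: (-15)(-17) − (-11)(-11) = 134
P_3→P_4: (-11)(-13) − (-1)(-17) = 126
P_4→P_5: (-1)(12) − (-8)(-13) = -116
P_5→P_1: (-8)(24) − (-20)(12) = 48
Σ = 772
Area = |Σ|/2 = 386.
Hole:
Apply the shoelace (surveyor's) formula: 2A = Σ (x_i·y_{i+1} − x_{i+1}·y_i), indices taken mod 3.
Σ = (8) + (-24) + (28) = 12
Area = |Σ|/2 = 6.
Net area = 386 − 6 = 380.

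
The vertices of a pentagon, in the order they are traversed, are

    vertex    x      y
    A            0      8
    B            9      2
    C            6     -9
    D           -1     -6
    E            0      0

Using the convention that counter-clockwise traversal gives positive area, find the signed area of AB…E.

-105

Σ = (-72) + (-93) + (-45) + (0) + (0) = -210
Signed area = Σ/2 = -105 (negative ⇒ clockwise traversal).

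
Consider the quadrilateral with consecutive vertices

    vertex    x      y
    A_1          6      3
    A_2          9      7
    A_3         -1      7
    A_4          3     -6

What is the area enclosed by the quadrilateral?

Σ = (15) + (70) + (-15) + (45) = 115
Area = |Σ|/2 = 57.5.

57.5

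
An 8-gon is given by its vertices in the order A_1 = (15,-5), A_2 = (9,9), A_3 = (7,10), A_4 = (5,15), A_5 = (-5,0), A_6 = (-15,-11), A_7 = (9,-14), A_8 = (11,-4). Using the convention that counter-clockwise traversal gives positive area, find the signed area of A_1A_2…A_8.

Apply the shoelace (surveyor's) formula: 2A = Σ (x_i·y_{i+1} − x_{i+1}·y_i), indices taken mod 8.
Σ = (180) + (27) + (55) + (75) + (55) + (309) + (118) + (5) = 824
Signed area = Σ/2 = 412 (positive ⇒ counter-clockwise traversal).

412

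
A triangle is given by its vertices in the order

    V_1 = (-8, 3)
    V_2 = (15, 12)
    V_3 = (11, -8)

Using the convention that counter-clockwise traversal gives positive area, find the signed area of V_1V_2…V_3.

-212

Σ = (-141) + (-252) + (-31) = -424
Signed area = Σ/2 = -212 (negative ⇒ clockwise traversal).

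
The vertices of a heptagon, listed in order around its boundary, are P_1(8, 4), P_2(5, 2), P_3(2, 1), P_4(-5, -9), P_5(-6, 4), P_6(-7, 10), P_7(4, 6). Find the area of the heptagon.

118

Cross-terms: -4, 1, -13, -74, -32, -82, -32  ⇒  Σ = -236
Area = |Σ|/2 = 118.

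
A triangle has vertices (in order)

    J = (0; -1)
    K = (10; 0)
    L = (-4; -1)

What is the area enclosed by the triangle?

2

Apply Gauss's area formula: 2A = Σ (x_i·y_{i+1} − x_{i+1}·y_i), indices taken mod 3.
Cross-terms: 10, -10, 4  ⇒  Σ = 4
Area = |Σ|/2 = 2.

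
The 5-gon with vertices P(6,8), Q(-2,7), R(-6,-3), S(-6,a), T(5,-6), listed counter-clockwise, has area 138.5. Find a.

Write out the shoelace sum; only the two edges meeting at S involve a:
2·Area = [((-6)·a − (-6)·(-3)) + ((-6)·(-6) − 5·a)] + 182
       = -11·a + 200 = 277
⇒ a = -7.

-7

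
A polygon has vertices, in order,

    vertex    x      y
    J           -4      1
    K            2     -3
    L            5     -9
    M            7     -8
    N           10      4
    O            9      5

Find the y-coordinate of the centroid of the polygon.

Apply the surveyor's formula. First the cross-terms c_i = x_i·y_{i+1} − x_{i+1}·y_i:
  10, -3, 23, 108, 14, 29  ⇒  2A = 181, A = 90.5.
Then Σ (y_i + y_{i+1})·c_i = -507, so ȳ = -507 / (6·90.5) = -169/181.

-169/181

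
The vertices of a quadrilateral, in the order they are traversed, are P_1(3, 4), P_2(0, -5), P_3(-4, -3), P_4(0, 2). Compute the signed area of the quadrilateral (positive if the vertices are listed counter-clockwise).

Apply Gauss's area formula: 2A = Σ (x_i·y_{i+1} − x_{i+1}·y_i), indices taken mod 4.
Cross-terms: -15, -20, -8, -6  ⇒  Σ = -49
Signed area = Σ/2 = -24.5 (negative ⇒ clockwise traversal).

-24.5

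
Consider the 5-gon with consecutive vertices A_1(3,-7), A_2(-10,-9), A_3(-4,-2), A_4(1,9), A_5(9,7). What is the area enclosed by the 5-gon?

Apply Gauss's area formula: 2A = Σ (x_i·y_{i+1} − x_{i+1}·y_i), indices taken mod 5.
Σ = (-97) + (-16) + (-34) + (-74) + (-84) = -305
Area = |Σ|/2 = 152.5.

152.5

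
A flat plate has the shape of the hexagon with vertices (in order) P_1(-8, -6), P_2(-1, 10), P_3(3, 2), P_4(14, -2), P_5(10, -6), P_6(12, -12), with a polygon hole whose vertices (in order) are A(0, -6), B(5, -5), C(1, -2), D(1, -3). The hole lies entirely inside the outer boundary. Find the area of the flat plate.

Outer boundary:
Apply the shoelace (surveyor's) formula: 2A = Σ (x_i·y_{i+1} − x_{i+1}·y_i), indices taken mod 6.
P_1→P_2: (-8)(10) − (-1)(-6) = -86
P_2→P_3: (-1)(2) − (3)(10) = -32
P_3→P_4: (3)(-2) − (14)(2) = -34
P_4→P_5: (14)(-6) − (10)(-2) = -64
P_5→P_6: (10)(-12) − (12)(-6) = -48
P_6→P_1: (12)(-6) − (-8)(-12) = -168
Σ = -432
Area = |Σ|/2 = 216.
Hole:
Apply the surveyor's formula: 2A = Σ (x_i·y_{i+1} − x_{i+1}·y_i), indices taken mod 4.
Σ = (30) + (-5) + (-1) + (-6) = 18
Area = |Σ|/2 = 9.
Net area = 216 − 9 = 207.

207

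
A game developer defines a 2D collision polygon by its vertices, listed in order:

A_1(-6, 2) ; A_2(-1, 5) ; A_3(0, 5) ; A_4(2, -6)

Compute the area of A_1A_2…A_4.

Apply the surveyor's formula: 2A = Σ (x_i·y_{i+1} − x_{i+1}·y_i), indices taken mod 4.
A_1→A_2: (-6)(5) − (-1)(2) = -28
A_2→A_3: (-1)(5) − (0)(5) = -5
A_3→A_4: (0)(-6) − (2)(5) = -10
A_4→A_1: (2)(2) − (-6)(-6) = -32
Σ = -75
Area = |Σ|/2 = 37.5.

37.5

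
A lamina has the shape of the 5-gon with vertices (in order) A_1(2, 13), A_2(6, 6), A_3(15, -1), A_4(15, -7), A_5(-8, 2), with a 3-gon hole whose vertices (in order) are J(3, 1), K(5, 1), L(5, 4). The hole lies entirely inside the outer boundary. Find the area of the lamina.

190

Outer boundary:
Apply the shoelace formula: 2A = Σ (x_i·y_{i+1} − x_{i+1}·y_i), indices taken mod 5.
Σ = (-66) + (-96) + (-90) + (-26) + (-108) = -386
Area = |Σ|/2 = 193.
Hole:
Σ = (-2) + (15) + (-7) = 6
Area = |Σ|/2 = 3.
Net area = 193 − 3 = 190.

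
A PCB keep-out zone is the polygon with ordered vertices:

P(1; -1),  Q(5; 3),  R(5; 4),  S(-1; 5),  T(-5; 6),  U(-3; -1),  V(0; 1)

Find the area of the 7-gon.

Apply the shoelace (surveyor's) formula: 2A = Σ (x_i·y_{i+1} − x_{i+1}·y_i), indices taken mod 7.
Σ = (8) + (5) + (29) + (19) + (23) + (-3) + (-1) = 80
Area = |Σ|/2 = 40.

40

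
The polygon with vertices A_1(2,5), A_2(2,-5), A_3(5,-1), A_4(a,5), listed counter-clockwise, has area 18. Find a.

Write out the shoelace sum; only the two edges meeting at A_4 involve a:
2·Area = [(5·5 − a·(-1)) + (a·5 − 2·5)] + 3
       = 6·a + 18 = 36
⇒ a = 3.

3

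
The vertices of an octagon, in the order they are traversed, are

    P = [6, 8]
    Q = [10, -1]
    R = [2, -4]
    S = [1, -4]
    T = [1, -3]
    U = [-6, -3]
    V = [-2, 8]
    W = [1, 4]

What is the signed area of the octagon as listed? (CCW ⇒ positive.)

Cross-terms: -86, -38, -4, 1, -21, -54, -16, -16  ⇒  Σ = -234
Signed area = Σ/2 = -117 (negative ⇒ clockwise traversal).

-117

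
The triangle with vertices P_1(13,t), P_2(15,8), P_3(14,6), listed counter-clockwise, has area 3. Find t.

The doubled signed area Σ (x_i y_{i+1} − x_{i+1} y_i) is linear in t.
With t=0 it equals 4; the coefficient of t is -1 (from the two edges through P_1).
So -1·t + 4 = 2·3 = 6 ⇒ t = -2.

-2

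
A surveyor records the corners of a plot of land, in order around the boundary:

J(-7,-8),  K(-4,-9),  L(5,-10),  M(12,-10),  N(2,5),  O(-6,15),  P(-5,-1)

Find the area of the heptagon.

Apply the surveyor's formula: 2A = Σ (x_i·y_{i+1} − x_{i+1}·y_i), indices taken mod 7.
Σ = (31) + (85) + (70) + (80) + (60) + (81) + (33) = 440
Area = |Σ|/2 = 220.

220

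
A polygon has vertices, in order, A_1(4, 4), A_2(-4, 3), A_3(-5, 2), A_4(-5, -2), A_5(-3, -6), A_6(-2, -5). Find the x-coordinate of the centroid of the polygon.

-223/141

Apply Gauss's area formula. First the cross-terms c_i = x_i·y_{i+1} − x_{i+1}·y_i:
  28, 7, 20, 24, 3, 12  ⇒  2A = 94, A = 47.
Then Σ (x_i + x_{i+1})·c_i = -446, so x̄ = -446 / (6·47) = -223/141.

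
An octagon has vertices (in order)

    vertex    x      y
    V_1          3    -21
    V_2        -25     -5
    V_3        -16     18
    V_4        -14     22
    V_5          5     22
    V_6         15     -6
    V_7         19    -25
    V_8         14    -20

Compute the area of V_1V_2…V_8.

1236.5

Apply the shoelace formula: 2A = Σ (x_i·y_{i+1} − x_{i+1}·y_i), indices taken mod 8.
V_1→V_2: (3)(-5) − (-25)(-21) = -540
V_2→V_3: (-25)(18) − (-16)(-5) = -530
V_3→V_4: (-16)(22) − (-14)(18) = -100
V_4→V_5: (-14)(22) − (5)(22) = -418
V_5→V_6: (5)(-6) − (15)(22) = -360
V_6→V_7: (15)(-25) − (19)(-6) = -261
V_7→V_8: (19)(-20) − (14)(-25) = -30
V_8→V_1: (14)(-21) − (3)(-20) = -234
Σ = -2473
Area = |Σ|/2 = 1236.5.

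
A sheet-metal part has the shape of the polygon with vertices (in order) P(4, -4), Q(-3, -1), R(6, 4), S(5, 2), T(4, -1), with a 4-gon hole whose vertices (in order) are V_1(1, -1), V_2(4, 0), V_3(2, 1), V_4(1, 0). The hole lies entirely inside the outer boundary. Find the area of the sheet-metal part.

24.5

Outer boundary:
P→Q: (4)(-1) − (-3)(-4) = -16
Q→R: (-3)(4) − (6)(-1) = -6
R→S: (6)(2) − (5)(4) = -8
S→T: (5)(-1) − (4)(2) = -13
T→P: (4)(-4) − (4)(-1) = -12
Σ = -55
Area = |Σ|/2 = 27.5.
Hole:
Apply the shoelace (surveyor's) formula: 2A = Σ (x_i·y_{i+1} − x_{i+1}·y_i), indices taken mod 4.
V_1→V_2: (1)(0) − (4)(-1) = 4
V_2→V_3: (4)(1) − (2)(0) = 4
V_3→V_4: (2)(0) − (1)(1) = -1
V_4→V_1: (1)(-1) − (1)(0) = -1
Σ = 6
Area = |Σ|/2 = 3.
Net area = 27.5 − 3 = 24.5.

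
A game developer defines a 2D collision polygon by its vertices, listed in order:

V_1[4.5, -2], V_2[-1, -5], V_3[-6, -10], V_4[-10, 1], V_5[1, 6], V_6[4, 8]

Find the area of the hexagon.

135.75

Σ = (-24.5) + (-20) + (-106) + (-61) + (-16) + (-44) = -271.5
Area = |Σ|/2 = 135.75.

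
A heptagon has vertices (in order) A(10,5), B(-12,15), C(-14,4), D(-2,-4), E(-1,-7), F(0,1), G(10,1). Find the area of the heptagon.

237.5

Σ = (210) + (162) + (64) + (10) + (-1) + (-10) + (40) = 475
Area = |Σ|/2 = 237.5.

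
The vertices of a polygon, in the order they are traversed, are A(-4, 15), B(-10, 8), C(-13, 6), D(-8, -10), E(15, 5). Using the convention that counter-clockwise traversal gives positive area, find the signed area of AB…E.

347.5

Σ = (118) + (44) + (178) + (110) + (245) = 695
Signed area = Σ/2 = 347.5 (positive ⇒ counter-clockwise traversal).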